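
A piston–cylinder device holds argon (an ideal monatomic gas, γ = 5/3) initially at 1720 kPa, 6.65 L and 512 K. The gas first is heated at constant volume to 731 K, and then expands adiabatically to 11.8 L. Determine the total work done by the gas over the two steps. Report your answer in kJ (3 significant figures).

Step 1 (isochoric): W = 0 (constant volume).
After step 1: P = 2456 kPa (V unchanged).
Step 2 (adiabatic): W = (P₁V₁ − P₂V₂)/(γ−1) = (16330 − 11142)/0.667 = 7783 J.
W_total = 0 + 7783 = 7783 J.

W_total ≈ 7.78 kJ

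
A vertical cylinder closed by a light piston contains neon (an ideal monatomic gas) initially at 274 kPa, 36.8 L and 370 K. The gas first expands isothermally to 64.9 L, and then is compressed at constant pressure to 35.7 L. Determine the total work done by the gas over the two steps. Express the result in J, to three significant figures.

Step 1 (isothermal): W = P₁V₁ ln(V₂/V₁) = (10083) ln(64.9/36.8) = 5721 J.
After step 1: P = 155.4 kPa, V = 64.9 L, T = 370 K.
Step 2 (isobaric): W = PΔV = (155.4 kPa)(35.7 − 64.9 L) = -4537 J.
W_total = 5721 − 4537 = 1184 J.

W_total ≈ 1180 J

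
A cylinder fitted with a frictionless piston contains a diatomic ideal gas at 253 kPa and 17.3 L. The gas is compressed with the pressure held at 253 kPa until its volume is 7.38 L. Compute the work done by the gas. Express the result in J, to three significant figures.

W ≈ -2510 J

Isobaric: W = P ΔV.
W = (253 kPa)(7.38 − 17.3 L) = (253)(-9.92) = -2510 J.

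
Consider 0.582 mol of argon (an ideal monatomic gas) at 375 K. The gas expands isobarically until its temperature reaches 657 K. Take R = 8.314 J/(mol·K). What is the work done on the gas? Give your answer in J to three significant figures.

W ≈ -1360 J

Isobaric: W = P ΔV = nR ΔT.
W = (0.582)(8.314)(657 − 375) = 1365 J.
Work on gas = −W_by = -1365 J.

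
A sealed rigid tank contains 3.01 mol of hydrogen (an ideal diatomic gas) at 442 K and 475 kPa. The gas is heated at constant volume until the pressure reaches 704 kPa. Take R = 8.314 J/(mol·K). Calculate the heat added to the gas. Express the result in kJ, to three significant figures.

Constant volume ⇒ W = 0, so Q = ΔU = nCᵥΔT with Cᵥ = 5R/2 = 20.79 J/(mol·K).
At constant V, T₂/T₁ = P₂/P₁ ⇒ ΔT = T₁(P₂/P₁ − 1) = 442·(704/475 − 1) = 213.1 K.
ΔU = (3.01)(20.79)(213.1) = 13332 J.

Q ≈ 13.3 kJ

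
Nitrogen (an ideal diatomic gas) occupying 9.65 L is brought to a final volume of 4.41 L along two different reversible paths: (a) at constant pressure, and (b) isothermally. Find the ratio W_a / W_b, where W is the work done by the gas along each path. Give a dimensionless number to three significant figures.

W_a / W_b ≈ 0.693

Path (a) isobaric: W = P₁(V₂ − V₁) → W_a/(P₁V₁) = -0.543.
Path (b) isothermal: W = P₁V₁ ln(V₂/V₁) → W_b/(P₁V₁) = -0.7831.
W_a / W_b = -0.543 / -0.7831 = 0.6934.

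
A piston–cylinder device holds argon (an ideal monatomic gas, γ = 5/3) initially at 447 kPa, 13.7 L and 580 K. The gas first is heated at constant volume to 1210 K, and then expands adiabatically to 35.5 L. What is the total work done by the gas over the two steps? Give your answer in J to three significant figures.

W_total ≈ 9010 J

Step 1 (isochoric): W = 0 (constant volume).
After step 1: P = 932.5 kPa (V unchanged).
Step 2 (adiabatic): W = (P₁V₁ − P₂V₂)/(γ−1) = (12776 − 6772)/0.667 = 9006 J.
W_total = 0 + 9006 = 9006 J.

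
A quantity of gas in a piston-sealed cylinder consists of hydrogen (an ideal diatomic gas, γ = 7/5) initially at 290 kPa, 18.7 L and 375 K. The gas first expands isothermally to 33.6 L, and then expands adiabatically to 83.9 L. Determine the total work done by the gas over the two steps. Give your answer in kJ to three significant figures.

W_total ≈ 7.33 kJ

Step 1 (isothermal): W = P₁V₁ ln(V₂/V₁) = (5423) ln(33.6/18.7) = 3178 J.
After step 1: P = 161.4 kPa, V = 33.6 L, T = 375 K.
Step 2 (adiabatic): W = (P₁V₁ − P₂V₂)/(γ−1) = (5423 − 3761)/0.4 = 4156 J.
W_total = 3178 + 4156 = 7334 J.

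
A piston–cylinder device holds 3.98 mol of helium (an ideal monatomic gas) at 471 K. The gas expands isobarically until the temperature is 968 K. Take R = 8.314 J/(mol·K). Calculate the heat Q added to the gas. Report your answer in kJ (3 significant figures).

Isobaric: W = nRΔT = (3.98)(8.314)(497) = 16446 J.
ΔU = nCᵥΔT with Cᵥ = 3R/2: ΔU = (3.98)(12.47)(497) = 24668 J.
Q = ΔU + W = 24668 + 16446 = 41114 J.

Q ≈ 41.1 kJ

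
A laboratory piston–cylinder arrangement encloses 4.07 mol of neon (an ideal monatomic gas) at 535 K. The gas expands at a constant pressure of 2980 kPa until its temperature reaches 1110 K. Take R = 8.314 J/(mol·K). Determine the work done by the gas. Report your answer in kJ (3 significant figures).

W ≈ 19.5 kJ

Isobaric: W = P ΔV = nR ΔT.
W = (4.07)(8.314)(1110 − 535) = 19457 J.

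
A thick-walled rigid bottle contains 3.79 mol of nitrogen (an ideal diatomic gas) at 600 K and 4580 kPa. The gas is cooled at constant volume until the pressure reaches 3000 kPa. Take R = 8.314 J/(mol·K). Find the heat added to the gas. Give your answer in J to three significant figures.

Constant volume ⇒ W = 0, so Q = ΔU = nCᵥΔT with Cᵥ = 5R/2 = 20.79 J/(mol·K).
At constant V, T₂/T₁ = P₂/P₁ ⇒ ΔT = T₁(P₂/P₁ − 1) = 600·(3000/4580 − 1) = -207 K.
ΔU = (3.79)(20.79)(-207) = -16305 J.

Q ≈ -16300 J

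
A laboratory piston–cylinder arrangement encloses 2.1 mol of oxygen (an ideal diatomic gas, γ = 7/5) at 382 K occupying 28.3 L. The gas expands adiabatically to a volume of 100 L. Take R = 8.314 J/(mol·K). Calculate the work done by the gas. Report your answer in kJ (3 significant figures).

W ≈ 6.61 kJ

Adiabatic: TV^(γ−1) = const with γ = 7/5.
T₂ = T₁ (V₁/V₂)^(γ−1) = 382 × (28.3/100)^0.4 = 382 × 0.6036 = 230.6 K.
W_by = nCᵥ(T₁ − T₂) = (2.1)(20.79)(382 − 230.6) = 6610 J.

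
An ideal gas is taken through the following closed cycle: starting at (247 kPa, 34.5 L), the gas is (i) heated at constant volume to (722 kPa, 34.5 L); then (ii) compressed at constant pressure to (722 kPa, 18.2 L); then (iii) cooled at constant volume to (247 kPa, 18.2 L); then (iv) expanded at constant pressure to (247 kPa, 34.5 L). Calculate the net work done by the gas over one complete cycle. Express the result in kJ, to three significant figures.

W_net ≈ -7.74 kJ

Constant-volume legs do no work.
W(ii) = (722)(18.2 − 34.5) = -11769 J; W(iv) = (247)(34.5 − 18.2) = 4026 J.
W_net = -11769 + 4026 = -7742 J (the counter-clockwise enclosed area).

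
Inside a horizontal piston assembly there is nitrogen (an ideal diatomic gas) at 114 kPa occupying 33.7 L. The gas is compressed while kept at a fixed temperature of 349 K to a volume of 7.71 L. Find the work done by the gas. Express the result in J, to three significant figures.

Isothermal: W = nRT ln(V₂/V₁) = P₁V₁ ln(V₂/V₁).
P₁V₁ = (114 kPa)(33.7 L) = 3842 J.
W = 3842 × ln(7.71/33.7) = 3842 × -1.475
W_by_gas = -5667 J.

W ≈ -5670 J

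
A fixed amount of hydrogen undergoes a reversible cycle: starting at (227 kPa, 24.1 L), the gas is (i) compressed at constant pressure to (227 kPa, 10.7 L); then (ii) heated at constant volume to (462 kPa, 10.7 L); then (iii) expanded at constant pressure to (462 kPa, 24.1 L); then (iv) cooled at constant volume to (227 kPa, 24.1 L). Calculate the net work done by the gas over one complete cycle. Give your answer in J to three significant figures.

W_net ≈ 3150 J

Constant-volume legs do no work.
W(i) = (227)(10.7 − 24.1) = -3042 J; W(iii) = (462)(24.1 − 10.7) = 6191 J.
W_net = -3042 + 6191 = 3149 J (the clockwise enclosed area).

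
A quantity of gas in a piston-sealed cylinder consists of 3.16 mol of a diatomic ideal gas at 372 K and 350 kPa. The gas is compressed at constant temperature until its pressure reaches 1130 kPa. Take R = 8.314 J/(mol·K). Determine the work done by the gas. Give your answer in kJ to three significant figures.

Isothermal process: W = nRT ln(V₂/V₁) = nRT ln(P₁/P₂).
W = (3.16)(8.314)(372) × ln(350/1130)
  = 9773 × ln(0.3097) = 9773 × -1.172
W_by_gas = -11455 J.

W ≈ -11.5 kJ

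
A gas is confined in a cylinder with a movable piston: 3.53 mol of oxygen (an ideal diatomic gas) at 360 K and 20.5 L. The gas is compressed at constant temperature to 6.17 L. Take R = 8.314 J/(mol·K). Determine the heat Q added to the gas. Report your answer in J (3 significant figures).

Q ≈ -12700 J

Isothermal ⇒ ΔU = 0, so Q = W = nRT ln(V₂/V₁).
Q = (3.53)(8.314)(360) ln(6.17/20.5) = 10565 × -1.201 = -12686 J.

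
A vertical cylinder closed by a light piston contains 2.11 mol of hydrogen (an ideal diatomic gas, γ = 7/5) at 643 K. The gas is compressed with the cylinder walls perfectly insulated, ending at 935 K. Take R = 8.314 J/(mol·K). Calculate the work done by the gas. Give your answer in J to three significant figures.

Adiabatic ⇒ Q = 0, so W_by = −ΔU = nCᵥ(T₁ − T₂).
Cᵥ = 5R/2 = 20.79 J/(mol·K).
W = (2.11)(20.79)(643 − 935) = -12806 J.

W ≈ -12800 J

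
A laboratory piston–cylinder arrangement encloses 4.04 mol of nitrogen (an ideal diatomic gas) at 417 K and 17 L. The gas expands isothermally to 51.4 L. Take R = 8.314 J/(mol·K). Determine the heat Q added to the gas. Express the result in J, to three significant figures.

Isothermal ⇒ ΔU = 0, so Q = W = nRT ln(V₂/V₁).
Q = (4.04)(8.314)(417) ln(51.4/17) = 14006 × 1.106 = 15497 J.

Q ≈ 15500 J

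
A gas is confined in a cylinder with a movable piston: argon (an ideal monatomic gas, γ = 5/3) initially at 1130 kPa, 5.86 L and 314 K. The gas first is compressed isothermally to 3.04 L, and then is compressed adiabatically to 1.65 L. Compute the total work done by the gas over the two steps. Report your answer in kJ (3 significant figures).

W_total ≈ -9.34 kJ

Step 1 (isothermal): W = P₁V₁ ln(V₂/V₁) = (6622) ln(3.04/5.86) = -4346 J.
After step 1: P = 2178 kPa, V = 3.04 L, T = 314 K.
Step 2 (adiabatic): W = (P₁V₁ − P₂V₂)/(γ−1) = (6622 − 9952)/0.667 = -4995 J.
W_total = -4346 − 4995 = -9341 J.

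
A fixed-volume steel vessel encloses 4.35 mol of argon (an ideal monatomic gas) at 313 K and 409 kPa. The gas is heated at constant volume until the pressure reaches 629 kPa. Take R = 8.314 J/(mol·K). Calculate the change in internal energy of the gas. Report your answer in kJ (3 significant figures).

Constant volume ⇒ W = 0, so Q = ΔU = nCᵥΔT with Cᵥ = 3R/2 = 12.47 J/(mol·K).
At constant V, T₂/T₁ = P₂/P₁ ⇒ ΔT = T₁(P₂/P₁ − 1) = 313·(629/409 − 1) = 168.4 K.
ΔU = (4.35)(12.47)(168.4) = 9133 J.

ΔU ≈ 9.13 kJ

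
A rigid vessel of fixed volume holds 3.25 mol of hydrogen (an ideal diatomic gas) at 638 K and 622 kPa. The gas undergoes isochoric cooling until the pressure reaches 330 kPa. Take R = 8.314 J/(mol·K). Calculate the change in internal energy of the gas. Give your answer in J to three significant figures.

Constant volume ⇒ W = 0, so Q = ΔU = nCᵥΔT with Cᵥ = 5R/2 = 20.79 J/(mol·K).
At constant V, T₂/T₁ = P₂/P₁ ⇒ ΔT = T₁(P₂/P₁ − 1) = 638·(330/622 − 1) = -299.5 K.
ΔU = (3.25)(20.79)(-299.5) = -20232 J.

ΔU ≈ -20200 J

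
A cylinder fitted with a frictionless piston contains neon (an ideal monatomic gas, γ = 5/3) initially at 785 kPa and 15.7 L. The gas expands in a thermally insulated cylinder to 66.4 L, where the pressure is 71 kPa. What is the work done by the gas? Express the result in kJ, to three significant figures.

Adiabatic: W = (P₁V₁ − P₂V₂)/(γ − 1) with γ = 5/3.
P₁V₁ = 12324 J, P₂V₂ = 4714 J.
W = (12324 − 4714) / 0.6667 = 11415 J.

W ≈ 11.4 kJ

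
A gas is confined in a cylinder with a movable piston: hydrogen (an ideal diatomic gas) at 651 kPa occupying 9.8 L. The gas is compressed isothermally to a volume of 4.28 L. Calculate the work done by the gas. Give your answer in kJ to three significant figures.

W ≈ -5.29 kJ

Isothermal: W = nRT ln(V₂/V₁) = P₁V₁ ln(V₂/V₁).
P₁V₁ = (651 kPa)(9.8 L) = 6380 J.
W = 6380 × ln(4.28/9.8) = 6380 × -0.8284
W_by_gas = -5285 J.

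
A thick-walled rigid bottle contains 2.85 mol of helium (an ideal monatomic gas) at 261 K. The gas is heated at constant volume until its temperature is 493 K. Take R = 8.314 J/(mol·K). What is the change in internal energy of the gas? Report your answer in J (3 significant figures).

Constant volume ⇒ W = 0, so Q = ΔU = nCᵥΔT with Cᵥ = 3R/2 = 12.47 J/(mol·K).
ΔU = (2.85)(12.47)(493 − 261) = 8246 J.

ΔU ≈ 8250 J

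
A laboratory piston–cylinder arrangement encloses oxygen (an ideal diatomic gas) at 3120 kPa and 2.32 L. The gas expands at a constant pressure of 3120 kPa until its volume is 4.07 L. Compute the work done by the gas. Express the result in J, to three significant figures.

Isobaric: W = P ΔV.
W = (3120 kPa)(4.07 − 2.32 L) = (3120)(1.75) = 5460 J.

W ≈ 5460 J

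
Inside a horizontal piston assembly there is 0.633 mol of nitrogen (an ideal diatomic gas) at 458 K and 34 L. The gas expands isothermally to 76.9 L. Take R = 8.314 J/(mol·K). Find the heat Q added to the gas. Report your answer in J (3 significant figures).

Q ≈ 1970 J

Isothermal ⇒ ΔU = 0, so Q = W = nRT ln(V₂/V₁).
Q = (0.633)(8.314)(458) ln(76.9/34) = 2410 × 0.8161 = 1967 J.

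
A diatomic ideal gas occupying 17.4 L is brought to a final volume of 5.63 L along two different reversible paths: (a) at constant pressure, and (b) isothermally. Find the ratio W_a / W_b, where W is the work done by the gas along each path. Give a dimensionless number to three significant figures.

Path (a) isobaric: W = P₁(V₂ − V₁) → W_a/(P₁V₁) = -0.6764.
Path (b) isothermal: W = P₁V₁ ln(V₂/V₁) → W_b/(P₁V₁) = -1.128.
W_a / W_b = -0.6764 / -1.128 = 0.5995.

W_a / W_b ≈ 0.599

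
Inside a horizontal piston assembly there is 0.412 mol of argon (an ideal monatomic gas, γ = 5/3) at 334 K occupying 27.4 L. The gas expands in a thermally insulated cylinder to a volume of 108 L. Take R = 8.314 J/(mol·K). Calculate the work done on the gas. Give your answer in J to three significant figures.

Adiabatic: TV^(γ−1) = const with γ = 5/3.
T₂ = T₁ (V₁/V₂)^(γ−1) = 334 × (27.4/108)^0.667 = 334 × 0.4008 = 133.9 K.
W_by = nCᵥ(T₁ − T₂) = (0.412)(12.47)(334 − 133.9) = 1028 J.
Work on gas = −W_by = -1028 J.

W ≈ -1030 J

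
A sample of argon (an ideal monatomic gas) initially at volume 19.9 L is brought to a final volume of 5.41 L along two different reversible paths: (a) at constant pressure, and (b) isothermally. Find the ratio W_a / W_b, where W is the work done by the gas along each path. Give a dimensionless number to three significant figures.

W_a / W_b ≈ 0.559

Path (a) isobaric: W = P₁(V₂ − V₁) → W_a/(P₁V₁) = -0.7281.
Path (b) isothermal: W = P₁V₁ ln(V₂/V₁) → W_b/(P₁V₁) = -1.302.
W_a / W_b = -0.7281 / -1.302 = 0.559.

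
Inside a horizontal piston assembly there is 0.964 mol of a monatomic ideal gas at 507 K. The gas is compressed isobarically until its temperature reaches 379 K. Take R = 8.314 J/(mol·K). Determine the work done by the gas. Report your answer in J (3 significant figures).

Isobaric: W = P ΔV = nR ΔT.
W = (0.964)(8.314)(379 − 507) = -1026 J.

W ≈ -1030 J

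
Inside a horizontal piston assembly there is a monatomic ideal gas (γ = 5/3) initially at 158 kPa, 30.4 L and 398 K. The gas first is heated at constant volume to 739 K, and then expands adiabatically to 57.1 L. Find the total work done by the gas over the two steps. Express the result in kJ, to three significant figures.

Step 1 (isochoric): W = 0 (constant volume).
After step 1: P = 293.4 kPa (V unchanged).
Step 2 (adiabatic): W = (P₁V₁ − P₂V₂)/(γ−1) = (8919 − 5858)/0.667 = 4590 J.
W_total = 0 + 4590 = 4590 J.

W_total ≈ 4.59 kJ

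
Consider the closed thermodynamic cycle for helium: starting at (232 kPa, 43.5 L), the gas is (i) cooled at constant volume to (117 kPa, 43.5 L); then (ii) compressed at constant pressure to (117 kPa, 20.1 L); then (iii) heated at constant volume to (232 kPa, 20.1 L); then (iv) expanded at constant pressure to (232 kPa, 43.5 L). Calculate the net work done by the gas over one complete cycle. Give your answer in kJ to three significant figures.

W_net ≈ 2.69 kJ

Constant-volume legs do no work.
W(ii) = (117)(20.1 − 43.5) = -2738 J; W(iv) = (232)(43.5 − 20.1) = 5429 J.
W_net = -2738 + 5429 = 2691 J (the clockwise enclosed area).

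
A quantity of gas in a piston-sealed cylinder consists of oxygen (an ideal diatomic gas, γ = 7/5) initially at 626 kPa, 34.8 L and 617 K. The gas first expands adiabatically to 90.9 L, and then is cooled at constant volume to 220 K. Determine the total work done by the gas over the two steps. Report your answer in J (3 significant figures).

W_total ≈ 17400 J

Step 1 (adiabatic): W = (P₁V₁ − P₂V₂)/(γ−1) = (21785 − 14837)/0.4 = 17368 J.
Step 2 (isochoric): W = 0 (constant volume).
W_total = 17368 + 0 = 17368 J.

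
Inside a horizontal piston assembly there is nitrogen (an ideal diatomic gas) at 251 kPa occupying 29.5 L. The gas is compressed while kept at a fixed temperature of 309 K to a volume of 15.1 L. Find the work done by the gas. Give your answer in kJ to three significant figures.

W ≈ -4.96 kJ

Isothermal: W = nRT ln(V₂/V₁) = P₁V₁ ln(V₂/V₁).
P₁V₁ = (251 kPa)(29.5 L) = 7404 J.
W = 7404 × ln(15.1/29.5) = 7404 × -0.6697
W_by_gas = -4959 J.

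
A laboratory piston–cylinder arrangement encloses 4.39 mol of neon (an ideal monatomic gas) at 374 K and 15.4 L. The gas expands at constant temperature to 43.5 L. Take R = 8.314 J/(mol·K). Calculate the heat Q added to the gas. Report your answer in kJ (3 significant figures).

Isothermal ⇒ ΔU = 0, so Q = W = nRT ln(V₂/V₁).
Q = (4.39)(8.314)(374) ln(43.5/15.4) = 13650 × 1.038 = 14175 J.

Q ≈ 14.2 kJ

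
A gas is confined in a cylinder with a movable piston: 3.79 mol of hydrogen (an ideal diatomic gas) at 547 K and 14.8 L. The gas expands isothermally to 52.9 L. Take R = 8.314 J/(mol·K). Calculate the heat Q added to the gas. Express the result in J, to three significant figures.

Q ≈ 22000 J

Isothermal ⇒ ΔU = 0, so Q = W = nRT ln(V₂/V₁).
Q = (3.79)(8.314)(547) ln(52.9/14.8) = 17236 × 1.274 = 21955 J.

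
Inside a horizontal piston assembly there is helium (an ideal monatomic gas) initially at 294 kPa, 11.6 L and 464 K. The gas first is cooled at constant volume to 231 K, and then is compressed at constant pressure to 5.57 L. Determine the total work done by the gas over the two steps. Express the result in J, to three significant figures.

W_total ≈ -883 J

Step 1 (isochoric): W = 0 (constant volume).
After step 1: P = 146.4 kPa (V unchanged).
Step 2 (isobaric): W = PΔV = (146.4 kPa)(5.57 − 11.6 L) = -882.6 J.
W_total = 0 − 882.6 = -882.6 J.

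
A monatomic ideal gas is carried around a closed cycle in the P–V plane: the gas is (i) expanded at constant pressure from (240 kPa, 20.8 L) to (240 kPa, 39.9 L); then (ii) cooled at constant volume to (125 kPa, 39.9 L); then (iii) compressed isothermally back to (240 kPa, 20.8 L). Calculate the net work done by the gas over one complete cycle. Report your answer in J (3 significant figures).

W_net ≈ 1340 J

Leg (i): W = PΔV = (240)(39.9 − 20.8) = 4584 J.
Leg (ii): W = 0.
Leg (iii): W = PᵢVᵢ ln(V_f/Vᵢ) = (4988) ln(20.8/39.9) = -3249 J.
W_net = 4584 − 3249 = 1335 J.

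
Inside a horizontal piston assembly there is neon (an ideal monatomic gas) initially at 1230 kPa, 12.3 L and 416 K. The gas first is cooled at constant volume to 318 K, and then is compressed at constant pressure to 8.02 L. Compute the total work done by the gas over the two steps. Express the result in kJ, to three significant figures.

W_total ≈ -4.02 kJ

Step 1 (isochoric): W = 0 (constant volume).
After step 1: P = 940.2 kPa (V unchanged).
Step 2 (isobaric): W = PΔV = (940.2 kPa)(8.02 − 12.3 L) = -4024 J.
W_total = 0 − 4024 = -4024 J.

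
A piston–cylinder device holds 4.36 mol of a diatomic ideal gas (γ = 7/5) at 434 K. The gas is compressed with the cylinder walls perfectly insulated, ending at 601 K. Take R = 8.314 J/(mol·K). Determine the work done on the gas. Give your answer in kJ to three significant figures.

Adiabatic ⇒ Q = 0, so W_by = −ΔU = nCᵥ(T₁ − T₂).
Cᵥ = 5R/2 = 20.79 J/(mol·K).
W = (4.36)(20.79)(434 − 601) = -15134 J.
Work on gas = −W_by = 15134 J.

W ≈ 15.1 kJ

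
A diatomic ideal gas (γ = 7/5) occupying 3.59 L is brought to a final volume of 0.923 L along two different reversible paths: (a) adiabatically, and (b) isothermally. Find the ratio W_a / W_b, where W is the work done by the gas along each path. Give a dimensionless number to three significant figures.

W_a / W_b ≈ 1.33

Path (a) adiabatic: W = P₁V₁(1 − (V₁/V₂)^(γ−1))/(γ−1) → W_a/(P₁V₁) = -1.804.
Path (b) isothermal: W = P₁V₁ ln(V₂/V₁) → W_b/(P₁V₁) = -1.358.
W_a / W_b = -1.804 / -1.358 = 1.328.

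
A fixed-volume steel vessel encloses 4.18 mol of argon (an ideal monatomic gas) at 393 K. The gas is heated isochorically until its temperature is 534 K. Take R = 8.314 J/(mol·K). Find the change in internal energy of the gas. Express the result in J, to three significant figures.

Constant volume ⇒ W = 0, so Q = ΔU = nCᵥΔT with Cᵥ = 3R/2 = 12.47 J/(mol·K).
ΔU = (4.18)(12.47)(534 − 393) = 7350 J.

ΔU ≈ 7350 J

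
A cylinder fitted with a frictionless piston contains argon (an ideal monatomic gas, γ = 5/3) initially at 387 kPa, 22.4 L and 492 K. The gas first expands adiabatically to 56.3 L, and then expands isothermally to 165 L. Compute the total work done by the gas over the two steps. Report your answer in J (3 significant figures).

W_total ≈ 11000 J

Step 1 (adiabatic): W = (P₁V₁ − P₂V₂)/(γ−1) = (8669 − 4689)/0.667 = 5969 J.
After step 1: P = 83.29 kPa, V = 56.3 L, T = 266.1 K.
Step 2 (isothermal): W = P₁V₁ ln(V₂/V₁) = (4689) ln(165/56.3) = 5042 J.
W_total = 5969 + 5042 = 11011 J.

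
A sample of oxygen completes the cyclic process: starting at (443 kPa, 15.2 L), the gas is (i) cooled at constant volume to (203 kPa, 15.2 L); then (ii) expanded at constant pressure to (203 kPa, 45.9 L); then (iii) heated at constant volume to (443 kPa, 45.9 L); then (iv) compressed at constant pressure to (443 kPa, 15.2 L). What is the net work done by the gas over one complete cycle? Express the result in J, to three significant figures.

Constant-volume legs do no work.
W(ii) = (203)(45.9 − 15.2) = 6232 J; W(iv) = (443)(15.2 − 45.9) = -13600 J.
W_net = 6232 − 13600 = -7368 J (the counter-clockwise enclosed area).

W_net ≈ -7370 J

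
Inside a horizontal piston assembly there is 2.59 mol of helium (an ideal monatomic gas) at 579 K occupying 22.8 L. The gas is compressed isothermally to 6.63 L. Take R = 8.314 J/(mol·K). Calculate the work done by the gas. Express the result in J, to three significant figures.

Isothermal: W = nRT ln(V₂/V₁).
W = (2.59)(8.314)(579) × ln(6.63/22.8)
  = 12468 × -1.235
W_by_gas = -15400 J.

W ≈ -15400 J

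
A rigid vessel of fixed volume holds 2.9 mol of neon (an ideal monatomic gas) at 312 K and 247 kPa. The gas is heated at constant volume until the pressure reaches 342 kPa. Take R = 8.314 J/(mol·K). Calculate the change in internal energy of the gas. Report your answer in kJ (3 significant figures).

Constant volume ⇒ W = 0, so Q = ΔU = nCᵥΔT with Cᵥ = 3R/2 = 12.47 J/(mol·K).
At constant V, T₂/T₁ = P₂/P₁ ⇒ ΔT = T₁(P₂/P₁ − 1) = 312·(342/247 − 1) = 120 K.
ΔU = (2.9)(12.47)(120) = 4340 J.

ΔU ≈ 4.34 kJ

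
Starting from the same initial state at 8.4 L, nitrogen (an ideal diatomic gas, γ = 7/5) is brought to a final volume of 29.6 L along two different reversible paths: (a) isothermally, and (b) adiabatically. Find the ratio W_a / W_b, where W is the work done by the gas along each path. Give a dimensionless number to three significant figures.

W_a / W_b ≈ 1.27

Path (a) isothermal: W = P₁V₁ ln(V₂/V₁) → W_a/(P₁V₁) = 1.26.
Path (b) adiabatic: W = P₁V₁(1 − (V₁/V₂)^(γ−1))/(γ−1) → W_b/(P₁V₁) = 0.9895.
W_a / W_b = 1.26 / 0.9895 = 1.273.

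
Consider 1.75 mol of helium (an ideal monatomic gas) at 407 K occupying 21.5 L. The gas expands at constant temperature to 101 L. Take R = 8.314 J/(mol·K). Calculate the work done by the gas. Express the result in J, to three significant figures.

W ≈ 9160 J

Isothermal: W = nRT ln(V₂/V₁).
W = (1.75)(8.314)(407) × ln(101/21.5)
  = 5922 × 1.547
W_by_gas = 9161 J.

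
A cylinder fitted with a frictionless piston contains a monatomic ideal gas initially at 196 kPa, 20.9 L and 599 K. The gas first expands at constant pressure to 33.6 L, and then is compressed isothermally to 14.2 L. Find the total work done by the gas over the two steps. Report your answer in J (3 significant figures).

W_total ≈ -3180 J

Step 1 (isobaric): W = PΔV = (196 kPa)(33.6 − 20.9 L) = 2489 J.
After step 1: P = 196 kPa, V = 33.6 L, T = 963 K.
Step 2 (isothermal): W = P₁V₁ ln(V₂/V₁) = (6586) ln(14.2/33.6) = -5672 J.
W_total = 2489 − 5672 = -3183 J.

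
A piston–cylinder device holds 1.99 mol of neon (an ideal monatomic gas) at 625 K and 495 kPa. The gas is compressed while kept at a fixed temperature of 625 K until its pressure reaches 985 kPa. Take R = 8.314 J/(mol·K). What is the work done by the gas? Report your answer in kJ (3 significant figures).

Isothermal process: W = nRT ln(V₂/V₁) = nRT ln(P₁/P₂).
W = (1.99)(8.314)(625) × ln(495/985)
  = 10341 × ln(0.5025) = 10341 × -0.6881
W_by_gas = -7115 J.

W ≈ -7.12 kJ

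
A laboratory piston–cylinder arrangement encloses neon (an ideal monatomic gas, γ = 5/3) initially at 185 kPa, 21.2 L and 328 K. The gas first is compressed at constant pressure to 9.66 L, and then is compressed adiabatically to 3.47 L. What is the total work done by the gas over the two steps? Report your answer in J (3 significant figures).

Step 1 (isobaric): W = PΔV = (185 kPa)(9.66 − 21.2 L) = -2135 J.
After step 1: P = 185 kPa, V = 9.66 L, T = 149.5 K.
Step 2 (adiabatic): W = (P₁V₁ − P₂V₂)/(γ−1) = (1787 − 3537)/0.667 = -2624 J.
W_total = -2135 − 2624 = -4759 J.

W_total ≈ -4760 J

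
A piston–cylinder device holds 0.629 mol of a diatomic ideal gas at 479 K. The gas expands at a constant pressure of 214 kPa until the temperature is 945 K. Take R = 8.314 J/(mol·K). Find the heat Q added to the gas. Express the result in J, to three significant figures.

Isobaric: W = nRΔT = (0.629)(8.314)(466) = 2437 J.
ΔU = nCᵥΔT with Cᵥ = 5R/2: ΔU = (0.629)(20.79)(466) = 6092 J.
Q = ΔU + W = 6092 + 2437 = 8529 J.

Q ≈ 8530 J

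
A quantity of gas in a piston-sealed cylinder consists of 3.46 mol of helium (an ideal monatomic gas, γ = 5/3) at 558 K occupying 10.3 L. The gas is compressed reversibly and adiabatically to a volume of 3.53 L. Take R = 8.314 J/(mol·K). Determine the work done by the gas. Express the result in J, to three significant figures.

Adiabatic: TV^(γ−1) = const with γ = 5/3.
T₂ = T₁ (V₁/V₂)^(γ−1) = 558 × (10.3/3.53)^0.667 = 558 × 2.042 = 1139 K.
W_by = nCᵥ(T₁ − T₂) = (3.46)(12.47)(558 − 1139) = -25087 J.

W ≈ -25100 J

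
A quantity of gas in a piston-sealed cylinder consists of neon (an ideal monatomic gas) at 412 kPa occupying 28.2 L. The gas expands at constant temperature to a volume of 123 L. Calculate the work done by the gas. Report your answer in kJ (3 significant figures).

W ≈ 17.1 kJ

Isothermal: W = nRT ln(V₂/V₁) = P₁V₁ ln(V₂/V₁).
P₁V₁ = (412 kPa)(28.2 L) = 11618 J.
W = 11618 × ln(123/28.2) = 11618 × 1.473
W_by_gas = 17112 J.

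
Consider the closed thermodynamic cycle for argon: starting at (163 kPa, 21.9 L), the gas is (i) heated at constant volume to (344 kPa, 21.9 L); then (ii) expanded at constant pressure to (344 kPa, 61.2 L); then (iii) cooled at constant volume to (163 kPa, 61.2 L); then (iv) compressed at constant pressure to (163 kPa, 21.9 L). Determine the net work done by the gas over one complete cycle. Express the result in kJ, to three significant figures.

W_net ≈ 7.11 kJ

Constant-volume legs do no work.
W(ii) = (344)(61.2 − 21.9) = 13519 J; W(iv) = (163)(21.9 − 61.2) = -6406 J.
W_net = 13519 − 6406 = 7113 J (the clockwise enclosed area).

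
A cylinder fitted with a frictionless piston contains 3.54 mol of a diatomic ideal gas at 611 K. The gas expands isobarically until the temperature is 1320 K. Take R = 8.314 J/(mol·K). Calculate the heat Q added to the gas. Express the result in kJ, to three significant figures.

Isobaric: W = nRΔT = (3.54)(8.314)(709) = 20867 J.
ΔU = nCᵥΔT with Cᵥ = 5R/2: ΔU = (3.54)(20.79)(709) = 52167 J.
Q = ΔU + W = 52167 + 20867 = 73034 J.

Q ≈ 73.0 kJ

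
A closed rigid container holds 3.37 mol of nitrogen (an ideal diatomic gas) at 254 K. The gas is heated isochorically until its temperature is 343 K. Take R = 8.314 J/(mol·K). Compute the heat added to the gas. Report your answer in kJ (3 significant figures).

Constant volume ⇒ W = 0, so Q = ΔU = nCᵥΔT with Cᵥ = 5R/2 = 20.79 J/(mol·K).
ΔU = (3.37)(20.79)(343 − 254) = 6234 J.

Q ≈ 6.23 kJ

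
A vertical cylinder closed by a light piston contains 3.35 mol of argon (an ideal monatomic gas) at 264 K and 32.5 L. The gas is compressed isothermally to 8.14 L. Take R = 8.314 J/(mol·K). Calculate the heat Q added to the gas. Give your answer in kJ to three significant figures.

Q ≈ -10.2 kJ

Isothermal ⇒ ΔU = 0, so Q = W = nRT ln(V₂/V₁).
Q = (3.35)(8.314)(264) ln(8.14/32.5) = 7353 × -1.384 = -10180 J.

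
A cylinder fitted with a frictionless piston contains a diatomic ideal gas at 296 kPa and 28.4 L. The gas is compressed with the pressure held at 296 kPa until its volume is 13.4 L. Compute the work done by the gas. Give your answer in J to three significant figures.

W ≈ -4440 J

Isobaric: W = P ΔV.
W = (296 kPa)(13.4 − 28.4 L) = (296)(-15) = -4440 J.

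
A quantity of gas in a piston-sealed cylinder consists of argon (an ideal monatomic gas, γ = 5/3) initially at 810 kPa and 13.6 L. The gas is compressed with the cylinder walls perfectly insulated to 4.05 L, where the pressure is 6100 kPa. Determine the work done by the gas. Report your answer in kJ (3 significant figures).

Adiabatic: W = (P₁V₁ − P₂V₂)/(γ − 1) with γ = 5/3.
P₁V₁ = 11016 J, P₂V₂ = 24705 J.
W = (11016 − 24705) / 0.6667 = -20533 J.

W ≈ -20.5 kJ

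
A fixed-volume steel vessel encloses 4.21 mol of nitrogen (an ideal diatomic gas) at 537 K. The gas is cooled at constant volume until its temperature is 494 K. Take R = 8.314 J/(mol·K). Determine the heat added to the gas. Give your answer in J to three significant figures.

Constant volume ⇒ W = 0, so Q = ΔU = nCᵥΔT with Cᵥ = 5R/2 = 20.79 J/(mol·K).
ΔU = (4.21)(20.79)(494 − 537) = -3763 J.

Q ≈ -3760 J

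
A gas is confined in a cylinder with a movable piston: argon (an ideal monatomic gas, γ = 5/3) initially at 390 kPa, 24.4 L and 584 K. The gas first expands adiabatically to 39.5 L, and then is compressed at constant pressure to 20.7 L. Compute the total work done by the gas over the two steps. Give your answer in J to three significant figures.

W_total ≈ 636 J

Step 1 (adiabatic): W = (P₁V₁ − P₂V₂)/(γ−1) = (9516 − 6902)/0.667 = 3921 J.
After step 1: P = 174.7 kPa, V = 39.5 L, T = 423.6 K.
Step 2 (isobaric): W = PΔV = (174.7 kPa)(20.7 − 39.5 L) = -3285 J.
W_total = 3921 − 3285 = 635.7 J.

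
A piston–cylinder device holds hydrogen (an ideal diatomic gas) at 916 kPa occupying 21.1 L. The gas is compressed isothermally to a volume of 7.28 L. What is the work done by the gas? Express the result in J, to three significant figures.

Isothermal: W = nRT ln(V₂/V₁) = P₁V₁ ln(V₂/V₁).
P₁V₁ = (916 kPa)(21.1 L) = 19328 J.
W = 19328 × ln(7.28/21.1) = 19328 × -1.064
W_by_gas = -20567 J.

W ≈ -20600 J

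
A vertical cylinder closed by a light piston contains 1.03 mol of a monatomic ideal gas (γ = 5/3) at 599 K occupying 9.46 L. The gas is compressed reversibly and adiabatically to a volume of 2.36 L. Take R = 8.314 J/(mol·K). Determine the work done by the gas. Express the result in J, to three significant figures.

W ≈ -11700 J

Adiabatic: TV^(γ−1) = const with γ = 5/3.
T₂ = T₁ (V₁/V₂)^(γ−1) = 599 × (9.46/2.36)^0.667 = 599 × 2.523 = 1512 K.
W_by = nCᵥ(T₁ − T₂) = (1.03)(12.47)(599 − 1512) = -11721 J.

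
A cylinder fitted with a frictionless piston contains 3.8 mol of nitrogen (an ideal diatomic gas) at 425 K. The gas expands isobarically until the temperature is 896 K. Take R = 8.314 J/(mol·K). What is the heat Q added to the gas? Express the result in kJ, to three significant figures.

Isobaric: W = nRΔT = (3.8)(8.314)(471) = 14880 J.
ΔU = nCᵥΔT with Cᵥ = 5R/2: ΔU = (3.8)(20.79)(471) = 37201 J.
Q = ΔU + W = 37201 + 14880 = 52081 J.

Q ≈ 52.1 kJ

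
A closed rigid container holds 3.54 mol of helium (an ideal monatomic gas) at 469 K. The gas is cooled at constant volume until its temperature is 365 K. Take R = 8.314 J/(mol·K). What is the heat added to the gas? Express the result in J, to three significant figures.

Constant volume ⇒ W = 0, so Q = ΔU = nCᵥΔT with Cᵥ = 3R/2 = 12.47 J/(mol·K).
ΔU = (3.54)(12.47)(365 − 469) = -4591 J.

Q ≈ -4590 J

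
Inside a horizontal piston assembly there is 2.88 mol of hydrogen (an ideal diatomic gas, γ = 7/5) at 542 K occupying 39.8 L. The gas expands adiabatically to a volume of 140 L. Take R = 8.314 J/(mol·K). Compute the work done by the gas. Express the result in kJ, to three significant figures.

W ≈ 12.8 kJ

Adiabatic: TV^(γ−1) = const with γ = 7/5.
T₂ = T₁ (V₁/V₂)^(γ−1) = 542 × (39.8/140)^0.4 = 542 × 0.6046 = 327.7 K.
W_by = nCᵥ(T₁ − T₂) = (2.88)(20.79)(542 − 327.7) = 12827 J.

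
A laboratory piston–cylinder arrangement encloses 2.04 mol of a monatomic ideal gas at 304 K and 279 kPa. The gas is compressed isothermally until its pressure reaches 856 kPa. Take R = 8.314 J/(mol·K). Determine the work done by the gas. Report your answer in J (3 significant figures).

W ≈ -5780 J

Isothermal process: W = nRT ln(V₂/V₁) = nRT ln(P₁/P₂).
W = (2.04)(8.314)(304) × ln(279/856)
  = 5156 × ln(0.3259) = 5156 × -1.121
W_by_gas = -5780 J.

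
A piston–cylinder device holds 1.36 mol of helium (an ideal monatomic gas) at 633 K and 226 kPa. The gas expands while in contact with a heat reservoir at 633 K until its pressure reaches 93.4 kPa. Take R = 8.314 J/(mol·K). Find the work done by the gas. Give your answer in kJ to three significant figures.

Isothermal process: W = nRT ln(V₂/V₁) = nRT ln(P₁/P₂).
W = (1.36)(8.314)(633) × ln(226/93.4)
  = 7157 × ln(2.42) = 7157 × 0.8836
W_by_gas = 6325 J.

W ≈ 6.32 kJ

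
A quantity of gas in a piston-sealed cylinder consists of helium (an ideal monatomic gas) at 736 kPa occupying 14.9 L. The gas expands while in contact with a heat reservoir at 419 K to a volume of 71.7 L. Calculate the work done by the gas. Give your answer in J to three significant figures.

W ≈ 17200 J

Isothermal: W = nRT ln(V₂/V₁) = P₁V₁ ln(V₂/V₁).
P₁V₁ = (736 kPa)(14.9 L) = 10966 J.
W = 10966 × ln(71.7/14.9) = 10966 × 1.571
W_by_gas = 17230 J.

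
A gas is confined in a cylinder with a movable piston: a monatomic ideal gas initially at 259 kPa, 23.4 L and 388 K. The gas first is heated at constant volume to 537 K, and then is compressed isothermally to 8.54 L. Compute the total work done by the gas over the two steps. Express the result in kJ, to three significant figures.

Step 1 (isochoric): W = 0 (constant volume).
After step 1: P = 358.5 kPa (V unchanged).
Step 2 (isothermal): W = P₁V₁ ln(V₂/V₁) = (8388) ln(8.54/23.4) = -8455 J.
W_total = 0 − 8455 = -8455 J.

W_total ≈ -8.45 kJ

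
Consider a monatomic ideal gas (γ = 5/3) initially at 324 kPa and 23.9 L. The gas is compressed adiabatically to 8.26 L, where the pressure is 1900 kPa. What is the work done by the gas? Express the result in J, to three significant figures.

W ≈ -11900 J

Adiabatic: W = (P₁V₁ − P₂V₂)/(γ − 1) with γ = 5/3.
P₁V₁ = 7744 J, P₂V₂ = 15694 J.
W = (7744 − 15694) / 0.6667 = -11926 J.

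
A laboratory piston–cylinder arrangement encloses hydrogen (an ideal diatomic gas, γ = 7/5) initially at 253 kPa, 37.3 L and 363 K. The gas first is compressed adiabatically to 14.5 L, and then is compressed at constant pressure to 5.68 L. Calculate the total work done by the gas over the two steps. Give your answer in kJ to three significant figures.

W_total ≈ -19.2 kJ

Step 1 (adiabatic): W = (P₁V₁ − P₂V₂)/(γ−1) = (9437 − 13771)/0.4 = -10835 J.
After step 1: P = 949.7 kPa, V = 14.5 L, T = 529.7 K.
Step 2 (isobaric): W = PΔV = (949.7 kPa)(5.68 − 14.5 L) = -8377 J.
W_total = -10835 − 8377 = -19212 J.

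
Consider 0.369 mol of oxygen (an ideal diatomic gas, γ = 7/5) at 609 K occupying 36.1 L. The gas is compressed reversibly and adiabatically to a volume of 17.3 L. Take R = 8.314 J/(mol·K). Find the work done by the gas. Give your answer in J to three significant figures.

W ≈ -1600 J

Adiabatic: TV^(γ−1) = const with γ = 7/5.
T₂ = T₁ (V₁/V₂)^(γ−1) = 609 × (36.1/17.3)^0.4 = 609 × 1.342 = 817.3 K.
W_by = nCᵥ(T₁ − T₂) = (0.369)(20.79)(609 − 817.3) = -1598 J.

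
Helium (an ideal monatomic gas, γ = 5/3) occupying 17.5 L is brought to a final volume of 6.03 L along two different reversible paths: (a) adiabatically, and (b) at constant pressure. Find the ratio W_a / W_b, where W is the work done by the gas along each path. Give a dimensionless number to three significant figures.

Path (a) adiabatic: W = P₁V₁(1 − (V₁/V₂)^(γ−1))/(γ−1) → W_a/(P₁V₁) = -1.552.
Path (b) isobaric: W = P₁(V₂ − V₁) → W_b/(P₁V₁) = -0.6554.
W_a / W_b = -1.552 / -0.6554 = 2.368.

W_a / W_b ≈ 2.37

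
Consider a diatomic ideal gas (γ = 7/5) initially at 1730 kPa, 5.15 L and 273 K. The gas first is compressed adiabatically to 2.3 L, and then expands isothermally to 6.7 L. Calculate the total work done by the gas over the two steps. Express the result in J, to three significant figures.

W_total ≈ 4680 J

Step 1 (adiabatic): W = (P₁V₁ − P₂V₂)/(γ−1) = (8910 − 12299)/0.4 = -8475 J.
After step 1: P = 5348 kPa, V = 2.3 L, T = 376.9 K.
Step 2 (isothermal): W = P₁V₁ ln(V₂/V₁) = (12299) ln(6.7/2.3) = 13151 J.
W_total = -8475 + 13151 = 4676 J.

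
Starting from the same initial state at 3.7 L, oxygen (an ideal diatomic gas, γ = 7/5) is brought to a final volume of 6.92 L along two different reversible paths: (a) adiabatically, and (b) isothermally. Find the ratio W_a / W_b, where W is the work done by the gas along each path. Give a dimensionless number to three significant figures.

Path (a) adiabatic: W = P₁V₁(1 − (V₁/V₂)^(γ−1))/(γ−1) → W_a/(P₁V₁) = 0.5538.
Path (b) isothermal: W = P₁V₁ ln(V₂/V₁) → W_b/(P₁V₁) = 0.6261.
W_a / W_b = 0.5538 / 0.6261 = 0.8846.

W_a / W_b ≈ 0.885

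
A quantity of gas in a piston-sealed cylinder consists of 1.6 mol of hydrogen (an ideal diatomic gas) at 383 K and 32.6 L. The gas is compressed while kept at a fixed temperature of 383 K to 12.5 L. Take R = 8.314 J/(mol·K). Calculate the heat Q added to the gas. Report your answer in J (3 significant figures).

Q ≈ -4880 J

Isothermal ⇒ ΔU = 0, so Q = W = nRT ln(V₂/V₁).
Q = (1.6)(8.314)(383) ln(12.5/32.6) = 5095 × -0.9586 = -4884 J.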